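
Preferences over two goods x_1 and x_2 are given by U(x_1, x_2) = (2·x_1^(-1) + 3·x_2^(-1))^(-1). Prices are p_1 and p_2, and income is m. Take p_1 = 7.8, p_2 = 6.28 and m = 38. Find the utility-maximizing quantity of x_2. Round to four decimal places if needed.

x_2* = 3.1681

MU_x_1 ∝ 2·x_1^(-2), MU_x_2 ∝ 3·x_2^(-2), so MRS = (2/3)·(x_2/x_1)^(2) = p_1/p_2.
Hence x_2/x_1 = ((3/2)·p_1/p_2)^(1/(2)), i.e. raised to the 0.5 power.
With the ratio pinned down, the budget gives x_1* = m/(p_1 + p_2·(x_2/x_1)) and x_2* = (x_2/x_1)·x_1*.
Numerically x_2/x_1 = 1.364939, so x_1* = 38/(7.8 + 6.28·1.364939) = 2.3211 and x_2* = 1.364939·2.3211 = 3.1681.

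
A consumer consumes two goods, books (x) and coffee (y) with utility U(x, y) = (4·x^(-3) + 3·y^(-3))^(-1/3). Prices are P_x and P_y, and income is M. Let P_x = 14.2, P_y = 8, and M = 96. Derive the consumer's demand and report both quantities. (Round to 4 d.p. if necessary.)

MU_x ∝ 4·x^(-4), MU_y ∝ 3·y^(-4), so MRS = (4/3)·(y/x)^(4) = P_x/P_y.
Hence y/x = ((3/4)·P_x/P_y)^(1/(4)), i.e. raised to the 0.25 power.
With the ratio pinned down, the budget gives x* = M/(P_x + P_y·(y/x)) and y* = (y/x)·x*.
Numerically y/x = 1.07415, so x* = 96/(14.2 + 8·1.07415) = 4.2118 and y* = 1.07415·4.2118 = 4.5241.

x* = 4.2118, y* = 4.5241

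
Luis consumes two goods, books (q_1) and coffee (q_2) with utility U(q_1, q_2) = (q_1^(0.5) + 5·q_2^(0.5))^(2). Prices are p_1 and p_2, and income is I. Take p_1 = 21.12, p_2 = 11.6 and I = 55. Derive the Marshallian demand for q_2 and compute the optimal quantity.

From the CES first-order condition, (1/5)·(q_2/q_1)^(0.5) = p_1/p_2.
Hence q_2/q_1 = (5·p_1/p_2)^(1/(0.5)), i.e. raised to the 2 power.
Substitute q_2 = (q_2/q_1)·q_1 into the budget: q_1* = I/(p_1 + p_2·(q_2/q_1)).
Numerically q_2/q_1 = 82.872771, so q_1* = 55/(21.12 + 11.6·82.872771) = 0.056 and q_2* = 82.872771·0.056 = 4.6395.

q_2* = 4.6395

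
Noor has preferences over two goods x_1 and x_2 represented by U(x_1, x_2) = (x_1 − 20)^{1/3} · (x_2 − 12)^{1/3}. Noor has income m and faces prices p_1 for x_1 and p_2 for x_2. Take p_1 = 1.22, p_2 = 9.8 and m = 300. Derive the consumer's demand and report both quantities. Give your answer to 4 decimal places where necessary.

Let x_1' = x_1−20, x_2' = x_2−12. MRS = x_2'/x_1' = p_1/p_2.
Substituting into the budget: x_1* = 20 + 0.5·(m − 20·p_1 − 12·p_2)/p_1, and x_2* = 12 + 0.5·(…)/p_2.
Discretionary income = 300 − 20·1.22 − 12·9.8 = 158; x_1* = 20 + 0.5·158/1.22 = 84.7541; x_2* = 12 + 0.5·158/9.8 = 20.0612.

x_1* = 84.7541, x_2* = 20.0612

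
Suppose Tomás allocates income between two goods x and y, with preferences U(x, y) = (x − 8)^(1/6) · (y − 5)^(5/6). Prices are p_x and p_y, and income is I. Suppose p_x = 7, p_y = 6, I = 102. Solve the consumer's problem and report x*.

x* = 8.381

This is Cobb-Douglas in (x−8, y−5): tangency gives 1/6·p_y·(y−5) = 5/6·p_x·(x−8).
Substituting into the budget: x* = 8 + 1/6·(I − 8·p_x − 5·p_y)/p_x, and y* = 5 + 5/6·(…)/p_y.
Discretionary income = 102 − 8·7 − 5·6 = 16; x* = 8 + 1/6·16/7 = 8.381.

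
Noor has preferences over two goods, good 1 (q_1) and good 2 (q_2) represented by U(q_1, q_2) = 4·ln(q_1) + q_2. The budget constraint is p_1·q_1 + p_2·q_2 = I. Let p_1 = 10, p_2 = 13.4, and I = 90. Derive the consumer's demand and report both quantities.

MU_q_1 = 4/q_1, MU_q_2 = 1. Tangency: 4/q_1 = p_1/p_2.
So q_1*(p_1,p_2) = 4·p_2/p_1, independent of income; and q_2* = (I − 4·p_2)/p_2.
At the given prices: q_1* = 4·13.4/10 = 5.36, and q_2* = 2.7164.

q_1* = 5.36, q_2* = 2.7164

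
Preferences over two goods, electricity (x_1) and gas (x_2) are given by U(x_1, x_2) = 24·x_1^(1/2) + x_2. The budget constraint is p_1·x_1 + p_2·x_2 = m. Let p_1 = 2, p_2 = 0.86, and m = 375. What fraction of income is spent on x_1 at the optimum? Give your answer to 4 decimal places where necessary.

Utility is quasi-linear in x_2; the FOC for x_1 is 12/√x_1 = p_1/p_2.
Solve: √x_1 = 12·p_2/p_1, so x_1*(p_1,p_2) = (12·p_2/p_1)², and x_2* = (m − p_1·x_1*)/p_2.
Plugging in: x_1* = (12·0.86/2)² = 26.6256, x_2* = 374.1265.
Expenditure on x_1: 2·26.6256 = 53.2512; share = 0.142.

share on x_1 = 0.142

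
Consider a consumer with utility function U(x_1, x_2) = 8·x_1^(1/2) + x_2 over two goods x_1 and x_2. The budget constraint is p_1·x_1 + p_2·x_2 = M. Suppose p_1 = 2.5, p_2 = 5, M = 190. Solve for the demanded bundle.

MU_x_1 = 4/√x_1, MU_x_2 = 1. Tangency: 4/√x_1 = p_1/p_2.
Solve: √x_1 = 4·p_2/p_1, so x_1*(p_1,p_2) = (4·p_2/p_1)², and x_2* = (M − p_1·x_1*)/p_2.
Plugging in: x_1* = (4·5/2.5)² = 64, x_2* = 6.

x_1* = 64, x_2* = 6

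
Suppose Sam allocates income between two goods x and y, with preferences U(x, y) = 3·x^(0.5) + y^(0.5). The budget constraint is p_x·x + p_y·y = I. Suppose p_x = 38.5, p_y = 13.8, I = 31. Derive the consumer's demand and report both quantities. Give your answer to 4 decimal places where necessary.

x* = 0.6147, y* = 0.5316

MU_x ∝ 3·x^(-0.5), MU_y ∝ y^(-0.5), so MRS = 3·(y/x)^(0.5) = p_x/p_y.
Hence y/x = ((1/3)·p_x/p_y)^(1/(0.5)), i.e. raised to the 2 power.
Substitute y = (y/x)·x into the budget: x* = I/(p_x + p_y·(y/x)).
Numerically y/x = 0.86481, so x* = 31/(38.5 + 13.8·0.86481) = 0.6147 and y* = 0.86481·0.6147 = 0.5316.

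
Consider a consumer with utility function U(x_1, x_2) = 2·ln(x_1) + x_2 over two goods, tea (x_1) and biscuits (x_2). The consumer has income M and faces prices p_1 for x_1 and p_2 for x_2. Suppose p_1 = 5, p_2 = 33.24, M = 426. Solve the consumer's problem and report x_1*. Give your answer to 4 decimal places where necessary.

MU_x_1 = 2/x_1, MU_x_2 = 1. Tangency: 2/x_1 = p_1/p_2.
So x_1*(p_1,p_2) = 2·p_2/p_1, independent of income; and x_2* = (M − 2·p_2)/p_2.
At the given prices: x_1* = 2·33.24/5 = 13.296.

x_1* = 13.296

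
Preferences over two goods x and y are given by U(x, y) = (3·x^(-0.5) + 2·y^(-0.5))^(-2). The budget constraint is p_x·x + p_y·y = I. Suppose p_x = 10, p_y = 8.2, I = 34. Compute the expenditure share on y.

MU_x ∝ 3·x^(-1.5), MU_y ∝ 2·y^(-1.5), so MRS = (3/2)·(y/x)^(1.5) = p_x/p_y.
Hence y/x = ((2/3)·p_x/p_y)^(1/(1.5)), i.e. raised to the 2/3 power.
With the ratio pinned down, the budget gives x* = I/(p_x + p_y·(y/x)) and y* = (y/x)·x*.
Numerically y/x = 0.87109, so x* = 34/(10 + 8.2·0.87109) = 1.9833 and y* = 0.87109·1.9833 = 1.7277.
Expenditure on y: 8.2·1.7277 = 14.1668; share = 0.4167.

share on y = 0.4167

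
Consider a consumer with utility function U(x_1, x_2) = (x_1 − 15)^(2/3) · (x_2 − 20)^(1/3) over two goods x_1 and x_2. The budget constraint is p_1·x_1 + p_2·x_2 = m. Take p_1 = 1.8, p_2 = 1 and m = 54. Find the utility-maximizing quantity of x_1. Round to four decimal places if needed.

Let x_1' = x_1−15, x_2' = x_2−20. MRS = 2·x_2'/x_1' = p_1/p_2.
After buying the subsistence bundle (15, 20), a share 2/3 of the remaining income goes to x_1: x_1* = 15 + 2/3·(m − 15p_1 − 20p_2)/p_1.
Discretionary income = 54 − 15·1.8 − 20·1 = 7; x_1* = 15 + 2/3·7/1.8 = 17.5926.

x_1* = 17.5926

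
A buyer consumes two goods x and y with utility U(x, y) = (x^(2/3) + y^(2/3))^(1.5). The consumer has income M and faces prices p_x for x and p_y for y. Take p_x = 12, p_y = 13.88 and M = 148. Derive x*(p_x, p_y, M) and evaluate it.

x* = 7.0579

From the CES first-order condition, (y/x)^(1/3) = p_x/p_y.
Solve for the ratio: y/x = [p_x/p_y]^(3).
Substitute y = (y/x)·x into the budget: x* = M/(p_x + p_y·(y/x)).
Numerically y/x = 0.646212, so x* = 148/(12 + 13.88·0.646212) = 7.0579.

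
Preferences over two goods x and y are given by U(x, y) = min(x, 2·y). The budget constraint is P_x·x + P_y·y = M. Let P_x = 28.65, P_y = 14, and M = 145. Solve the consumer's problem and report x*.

With perfect complements, no substitution: consume in ratio x:y = 2:1.
Budget: P_x·x + P_y·(1/2)·x = M, so (2·P_x + P_y)·x = 2·M.
Demand: x*(P_x,P_y,M) = 2·M/(2·P_x + P_y), y* = M/(2·P_x + P_y).
Here 2·28.65 + 14 = 71.3, giving x* = 4.0673.

x* = 4.0673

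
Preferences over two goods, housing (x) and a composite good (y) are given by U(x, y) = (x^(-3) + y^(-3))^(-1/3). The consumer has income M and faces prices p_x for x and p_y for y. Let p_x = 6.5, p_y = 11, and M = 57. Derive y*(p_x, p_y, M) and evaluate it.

MU_x ∝ x^(-4), MU_y ∝ y^(-4), so MRS = (y/x)^(4) = p_x/p_y.
Hence y/x = (p_x/p_y)^(1/(4)), i.e. raised to the 0.25 power.
Substitute y = (y/x)·x into the budget: x* = M/(p_x + p_y·(y/x)).
Numerically y/x = 0.876759, so x* = 57/(6.5 + 11·0.876759) = 3.5306 and y* = 0.876759·3.5306 = 3.0955.

y* = 3.0955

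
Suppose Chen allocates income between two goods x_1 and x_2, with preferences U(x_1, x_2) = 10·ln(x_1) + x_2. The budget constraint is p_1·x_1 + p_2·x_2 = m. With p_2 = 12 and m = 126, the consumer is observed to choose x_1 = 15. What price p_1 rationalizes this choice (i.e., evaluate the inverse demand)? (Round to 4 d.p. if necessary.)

Set MRS = p_1/p_2: (10/x_1)/1 = p_1/p_2.
So x_1*(p_1,p_2) = 10·p_2/p_1, independent of income; and x_2* = (m − 10·p_2)/p_2.
Set x_1* = 15 in the demand function and solve for p_1: p_1 = 8.

p_1 = 8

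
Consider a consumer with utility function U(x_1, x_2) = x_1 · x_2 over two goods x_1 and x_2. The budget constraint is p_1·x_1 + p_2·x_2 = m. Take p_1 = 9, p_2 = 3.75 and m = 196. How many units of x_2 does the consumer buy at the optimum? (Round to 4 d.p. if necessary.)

The MRS is x_2/x_1. Set MRS = p_1/p_2.
So p_2·x_2 = p_1·x_1; combined with the budget, a share 0.5 of income goes to x_1.
Demand: x_1*(p_1,p_2,m) = 0.5·m/p_1 and x_2* = 0.5·m/p_2.
At p_1=9, p_2=3.75, m=196: x_2* = 0.5·196/3.75 = 26.1333.

x_2* = 26.1333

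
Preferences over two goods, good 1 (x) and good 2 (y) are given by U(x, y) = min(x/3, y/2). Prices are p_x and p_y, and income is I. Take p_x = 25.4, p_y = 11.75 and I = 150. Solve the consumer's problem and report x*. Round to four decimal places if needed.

With perfect complements, no substitution: consume in ratio x:y = 3:2.
Budget: p_x·x + p_y·(2/3)·x = I, so (3·p_x + 2·p_y)·x = 3·I.
Demand: x*(p_x,p_y,I) = 3·I/(3·p_x + 2·p_y), y* = 2·I/(3·p_x + 2·p_y).
Here 3·25.4 + 2·11.75 = 99.7, giving x* = 4.5135.

x* = 4.5135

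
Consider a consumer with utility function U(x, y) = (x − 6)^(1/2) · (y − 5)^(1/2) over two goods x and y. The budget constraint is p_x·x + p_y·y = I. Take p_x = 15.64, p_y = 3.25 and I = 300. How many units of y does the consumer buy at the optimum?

y* = 34.2169

This is Cobb-Douglas in (x−6, y−5): tangency gives 0.5·p_y·(y−5) = 0.5·p_x·(x−6).
After buying the subsistence bundle (6, 5), a share 0.5 of the remaining income goes to x: x* = 6 + 0.5·(I − 6p_x − 5p_y)/p_x.
Discretionary income = 300 − 6·15.64 − 5·3.25 = 189.91; y* = 5 + 0.5·189.91/3.25 = 34.2169.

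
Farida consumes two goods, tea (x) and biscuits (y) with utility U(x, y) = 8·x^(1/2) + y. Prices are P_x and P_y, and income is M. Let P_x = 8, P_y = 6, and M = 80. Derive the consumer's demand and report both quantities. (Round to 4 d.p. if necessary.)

x* = 9, y* = 1.3333

Utility is quasi-linear in y; the FOC for x is 4/√x = P_x/P_y.
Solve: √x = 4·P_y/P_x, so x*(P_x,P_y) = (4·P_y/P_x)², and y* = (M − P_x·x*)/P_y.
Plugging in: x* = (4·6/8)² = 9, y* = 1.3333.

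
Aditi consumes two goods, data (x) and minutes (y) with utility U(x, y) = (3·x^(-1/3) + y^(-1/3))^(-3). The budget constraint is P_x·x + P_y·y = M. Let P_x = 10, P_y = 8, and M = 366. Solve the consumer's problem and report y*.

Substitute y = (y/x)·x into the budget: x* = M/(P_x + P_y·(y/x)).
Numerically y/x = 0.518611, so x* = 366/(10 + 8·0.518611) = 25.8678 and y* = 0.518611·25.8678 = 13.4153.

y* = 13.4153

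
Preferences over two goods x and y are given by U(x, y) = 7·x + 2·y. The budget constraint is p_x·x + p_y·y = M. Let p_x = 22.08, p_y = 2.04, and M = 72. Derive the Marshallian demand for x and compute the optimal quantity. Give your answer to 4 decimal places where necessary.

Perfect substitutes: compare marginal utility per dollar. 7/p_x vs 2/p_y → 0.317 vs 0.9804.
y gives more utility per dollar, so spend all income on y: y* = M/p_y, x* = 0.
Numerically: x* = 0, y* = 35.2941.

x* = 0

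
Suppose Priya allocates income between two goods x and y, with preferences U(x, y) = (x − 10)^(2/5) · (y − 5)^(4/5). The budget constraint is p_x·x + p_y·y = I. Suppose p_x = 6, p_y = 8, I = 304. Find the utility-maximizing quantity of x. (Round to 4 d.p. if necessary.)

x* = 21.3333

MRS = (1/2)·(y−5)/(x−10). Tangency with p_x/p_y gives y−5 = 2·(p_x/p_y)·(x−10).
After buying the subsistence bundle (10, 5), a share 1/3 of the remaining income goes to x: x* = 10 + 1/3·(I − 10p_x − 5p_y)/p_x.
Discretionary income = 304 − 10·6 − 5·8 = 204; x* = 10 + 1/3·204/6 = 21.3333.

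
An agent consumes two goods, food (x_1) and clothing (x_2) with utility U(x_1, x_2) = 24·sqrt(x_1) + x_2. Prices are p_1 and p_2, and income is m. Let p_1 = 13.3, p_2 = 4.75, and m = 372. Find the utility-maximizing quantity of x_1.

x_1* = 18.3673

Set MRS = p_1/p_2: 12·x_1^(−1/2) = p_1/p_2.
Solve: √x_1 = 12·p_2/p_1, so x_1*(p_1,p_2) = (12·p_2/p_1)², and x_2* = (m − p_1·x_1*)/p_2.
Plugging in: x_1* = (12·4.75/13.3)² = 18.3673.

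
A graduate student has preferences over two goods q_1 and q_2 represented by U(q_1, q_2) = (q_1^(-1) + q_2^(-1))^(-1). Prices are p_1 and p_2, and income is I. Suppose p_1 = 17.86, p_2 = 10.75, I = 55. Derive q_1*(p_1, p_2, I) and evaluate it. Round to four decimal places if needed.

q_1* = 1.7341

With the ratio pinned down, the budget gives q_1* = I/(p_1 + p_2·(q_2/q_1)) and q_2* = (q_2/q_1)·q_1*.
Numerically q_2/q_1 = 1.288951, so q_1* = 55/(17.86 + 10.75·1.288951) = 1.7341.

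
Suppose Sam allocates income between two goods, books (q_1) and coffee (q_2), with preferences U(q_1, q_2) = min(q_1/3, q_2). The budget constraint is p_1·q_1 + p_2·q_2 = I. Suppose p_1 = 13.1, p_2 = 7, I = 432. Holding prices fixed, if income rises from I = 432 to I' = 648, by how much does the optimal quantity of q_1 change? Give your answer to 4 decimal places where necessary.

With perfect complements, no substitution: consume in ratio q_1:q_2 = 3:1.
Budget: p_1·q_1 + p_2·(1/3)·q_1 = I, so (3·p_1 + p_2)·q_1 = 3·I.
Demand: q_1*(p_1,p_2,I) = 3·I/(3·p_1 + p_2), q_2* = I/(3·p_1 + p_2).
Here 3·13.1 + 7 = 46.3, giving q_1* = 27.9914.
At I' = 648: q_1* = 41.987. Change: 41.987 − 27.9914 = 13.9957.

Δq_1* = 13.9957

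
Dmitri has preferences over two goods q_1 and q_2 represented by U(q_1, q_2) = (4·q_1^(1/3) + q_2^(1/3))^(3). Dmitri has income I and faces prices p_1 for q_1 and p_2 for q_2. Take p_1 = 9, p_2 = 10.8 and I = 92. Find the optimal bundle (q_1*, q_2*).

MRS = MU_q_1/MU_q_2 = 4·(q_2/q_1)^(2/3). Set equal to p_1/p_2.
Solve for the ratio: q_2/q_1 = [(1/4)·p_1/p_2]^(1.5).
With the ratio pinned down, the budget gives q_1* = I/(p_1 + p_2·(q_2/q_1)) and q_2* = (q_2/q_1)·q_1*.
Numerically q_2/q_1 = 0.095091, so q_1* = 92/(9 + 10.8·0.095091) = 9.1752 and q_2* = 0.095091·9.1752 = 0.8725.

q_1* = 9.1752, q_2* = 0.8725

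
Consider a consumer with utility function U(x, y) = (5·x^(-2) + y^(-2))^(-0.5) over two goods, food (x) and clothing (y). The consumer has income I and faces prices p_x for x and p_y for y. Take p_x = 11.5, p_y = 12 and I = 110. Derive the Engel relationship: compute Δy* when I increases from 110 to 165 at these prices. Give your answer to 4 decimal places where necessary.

Δy* = 1.7217

Numerically y/x = 0.576566, so x* = 110/(11.5 + 12·0.576566) = 5.9722 and y* = 0.576566·5.9722 = 3.4433.
At I' = 165: y* = 5.165. Change: 5.165 − 3.4433 = 1.7217.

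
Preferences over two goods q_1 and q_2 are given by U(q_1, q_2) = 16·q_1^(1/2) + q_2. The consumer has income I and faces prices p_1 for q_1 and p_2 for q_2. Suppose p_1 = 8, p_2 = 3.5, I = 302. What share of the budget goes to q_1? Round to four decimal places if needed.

Set MRS = p_1/p_2: 8·q_1^(−1/2) = p_1/p_2.
Solve: √q_1 = 8·p_2/p_1, so q_1*(p_1,p_2) = (8·p_2/p_1)², and q_2* = (I − p_1·q_1*)/p_2.
Plugging in: q_1* = (8·3.5/8)² = 12.25, q_2* = 58.2857.
Expenditure on q_1: 8·12.25 = 98; share = 0.3245.

share on q_1 = 0.3245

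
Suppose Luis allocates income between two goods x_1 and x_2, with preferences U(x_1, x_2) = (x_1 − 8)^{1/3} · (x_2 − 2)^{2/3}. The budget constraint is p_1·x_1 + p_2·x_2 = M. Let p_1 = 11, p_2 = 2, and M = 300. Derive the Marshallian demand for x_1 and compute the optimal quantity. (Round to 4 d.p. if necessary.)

This is Cobb-Douglas in (x_1−8, x_2−2): tangency gives 1/3·p_2·(x_2−2) = 2/3·p_1·(x_1−8).
After buying the subsistence bundle (8, 2), a share 1/3 of the remaining income goes to x_1: x_1* = 8 + 1/3·(M − 8p_1 − 2p_2)/p_1.
Discretionary income = 300 − 8·11 − 2·2 = 208; x_1* = 8 + 1/3·208/11 = 14.303.

x_1* = 14.303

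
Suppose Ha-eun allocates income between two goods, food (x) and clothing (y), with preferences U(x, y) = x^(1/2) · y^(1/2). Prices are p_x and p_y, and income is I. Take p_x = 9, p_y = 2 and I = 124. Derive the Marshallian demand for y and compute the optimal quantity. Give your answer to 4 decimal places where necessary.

MU_x/MU_y = (0.5·y)/(0.5·x); tangency sets this equal to p_x/p_y.
So 0.5·p_y·y = 0.5·p_x·x; combined with the budget, a share 0.5 of income goes to x.
Demand: x*(p_x,p_y,I) = 0.5·I/p_x and y* = 0.5·I/p_y.
At p_x=9, p_y=2, I=124: y* = 0.5·124/2 = 31.

y* = 31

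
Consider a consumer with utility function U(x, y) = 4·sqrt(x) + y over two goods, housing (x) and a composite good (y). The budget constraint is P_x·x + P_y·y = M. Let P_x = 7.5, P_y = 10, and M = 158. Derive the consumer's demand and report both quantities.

Set MRS = P_x/P_y: 2·x^(−1/2) = P_x/P_y.
Thus x* = (2·P_y/P_x)² — independent of M — with the rest of income spent on y.
Plugging in: x* = (2·10/7.5)² = 7.1111, y* = 10.4667.

x* = 7.1111, y* = 10.4667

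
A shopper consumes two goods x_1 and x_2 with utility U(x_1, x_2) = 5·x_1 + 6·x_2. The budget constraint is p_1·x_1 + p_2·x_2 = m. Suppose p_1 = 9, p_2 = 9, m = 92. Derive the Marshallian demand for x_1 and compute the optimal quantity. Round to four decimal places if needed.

Perfect substitutes: compare marginal utility per dollar. 5/p_1 vs 6/p_2 → 0.5556 vs 0.6667.
x_2 gives more utility per dollar, so spend all income on x_2: x_2* = m/p_2, x_1* = 0.
Numerically: x_1* = 0, x_2* = 10.2222.

x_1* = 0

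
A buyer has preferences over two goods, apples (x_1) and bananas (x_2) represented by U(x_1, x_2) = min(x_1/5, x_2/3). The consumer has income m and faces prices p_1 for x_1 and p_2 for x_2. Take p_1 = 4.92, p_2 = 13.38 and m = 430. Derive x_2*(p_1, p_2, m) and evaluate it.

Here 5·4.92 + 3·13.38 = 64.74, giving x_2* = 19.9259.

x_2* = 19.9259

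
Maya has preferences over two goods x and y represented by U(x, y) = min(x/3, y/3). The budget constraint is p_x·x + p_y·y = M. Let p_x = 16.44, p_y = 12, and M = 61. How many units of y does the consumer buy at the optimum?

With perfect complements, no substitution: consume in ratio x:y = 3:3.
Budget: p_x·x + p_y·x = M, so (3·p_x + 3·p_y)·x = 3·M.
Demand: x*(p_x,p_y,M) = 3·M/(3·p_x + 3·p_y), y* = 3·M/(3·p_x + 3·p_y).
Here 3·16.44 + 3·12 = 85.32, giving y* = 2.1449.

y* = 2.1449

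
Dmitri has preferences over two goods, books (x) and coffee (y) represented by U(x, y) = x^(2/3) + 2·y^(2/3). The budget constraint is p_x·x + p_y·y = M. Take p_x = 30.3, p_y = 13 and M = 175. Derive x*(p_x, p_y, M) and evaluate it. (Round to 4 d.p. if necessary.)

With the ratio pinned down, the budget gives x* = M/(p_x + p_y·(y/x)) and y* = (y/x)·x*.
Numerically y/x = 101.294955, so x* = 175/(30.3 + 13·101.294955) = 0.1299.

x* = 0.1299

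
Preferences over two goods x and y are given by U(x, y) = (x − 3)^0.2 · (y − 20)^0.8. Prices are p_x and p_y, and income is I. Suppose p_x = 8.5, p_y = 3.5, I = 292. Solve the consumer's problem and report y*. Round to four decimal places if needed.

This is Cobb-Douglas in (x−3, y−20): tangency gives 0.2·p_y·(y−20) = 0.8·p_x·(x−3).
After buying the subsistence bundle (3, 20), a share 0.2 of the remaining income goes to x: x* = 3 + 0.2·(I − 3p_x − 20p_y)/p_x.
Discretionary income = 292 − 3·8.5 − 20·3.5 = 196.5; y* = 20 + 0.8·196.5/3.5 = 64.9143.

y* = 64.9143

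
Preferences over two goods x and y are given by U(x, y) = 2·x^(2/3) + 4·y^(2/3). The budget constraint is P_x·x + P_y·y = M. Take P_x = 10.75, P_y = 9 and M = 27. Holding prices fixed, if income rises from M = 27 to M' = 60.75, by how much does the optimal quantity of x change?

Δx* = 0.2529

MU_x ∝ 2·x^(-1/3), MU_y ∝ 4·y^(-1/3), so MRS = (1/2)·(y/x)^(1/3) = P_x/P_y.
Solve for the ratio: y/x = [2·P_x/P_y]^(3).
With the ratio pinned down, the budget gives x* = M/(P_x + P_y·(y/x)) and y* = (y/x)·x*.
Numerically y/x = 13.632888, so x* = 27/(10.75 + 9·13.632888) = 0.2023.
At M' = 60.75: x* = 0.4552. Change: 0.4552 − 0.2023 = 0.2529.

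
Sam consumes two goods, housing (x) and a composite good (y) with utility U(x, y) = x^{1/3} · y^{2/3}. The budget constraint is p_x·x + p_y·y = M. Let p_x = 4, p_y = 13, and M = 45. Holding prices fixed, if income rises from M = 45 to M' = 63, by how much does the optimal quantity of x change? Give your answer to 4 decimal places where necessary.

Tangency: MRS = (1/2)·y/x = p_x/p_y.
Rearranging, p_y·y = 2·p_x·x. Substituting into the budget gives p_x·x·(1 + 2) = M.
Demand: x*(p_x,p_y,M) = 1/3·M/p_x and y* = 2/3·M/p_y.
At p_x=4, p_y=13, M=45: x* = 1/3·45/4 = 3.75.
At M' = 63: x* = 5.25. Change: 5.25 − 3.75 = 1.5.

Δx* = 1.5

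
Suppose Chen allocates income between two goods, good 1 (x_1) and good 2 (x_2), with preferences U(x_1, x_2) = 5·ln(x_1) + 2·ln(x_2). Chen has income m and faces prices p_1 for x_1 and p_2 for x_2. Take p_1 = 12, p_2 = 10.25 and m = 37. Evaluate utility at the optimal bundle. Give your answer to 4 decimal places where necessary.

MU_x_1/MU_x_2 = (5·x_2)/(2·x_1); tangency sets this equal to p_1/p_2.
Rearranging, p_2·x_2 = (2/5)·p_1·x_1. Substituting into the budget gives p_1·x_1·(1 + (2/5)) = m.
Demand: x_1*(p_1,p_2,m) = 5/7·m/p_1 and x_2* = 2/7·m/p_2.
At p_1=12, p_2=10.25, m=37: x_1* = 5/7·37/12 = 2.2024, x_2* = 1.0314.
Utility at the optimum: U(2.2024, 1.0314) = 4.0094.

V = 4.0094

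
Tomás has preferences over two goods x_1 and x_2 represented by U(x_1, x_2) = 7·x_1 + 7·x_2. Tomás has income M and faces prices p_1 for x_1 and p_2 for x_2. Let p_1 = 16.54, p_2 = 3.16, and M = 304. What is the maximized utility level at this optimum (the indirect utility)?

V = 673.4177

x_2 gives more utility per dollar, so spend all income on x_2: x_2* = M/p_2, x_1* = 0.
Numerically: x_1* = 0, x_2* = 96.2025.
Utility at the optimum: U(0, 96.2025) = 673.4177.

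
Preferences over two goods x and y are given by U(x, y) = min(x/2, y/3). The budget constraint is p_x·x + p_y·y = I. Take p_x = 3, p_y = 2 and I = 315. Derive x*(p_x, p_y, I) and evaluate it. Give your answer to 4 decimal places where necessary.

Leontief preferences: the optimum is at the kink where x/2 = y/3, i.e. y = (3/2)·x.
Budget: p_x·x + p_y·(3/2)·x = I, so (2·p_x + 3·p_y)·x = 2·I.
Demand: x*(p_x,p_y,I) = 2·I/(2·p_x + 3·p_y), y* = 3·I/(2·p_x + 3·p_y).
Here 2·3 + 3·2 = 12, giving x* = 52.5.

x* = 52.5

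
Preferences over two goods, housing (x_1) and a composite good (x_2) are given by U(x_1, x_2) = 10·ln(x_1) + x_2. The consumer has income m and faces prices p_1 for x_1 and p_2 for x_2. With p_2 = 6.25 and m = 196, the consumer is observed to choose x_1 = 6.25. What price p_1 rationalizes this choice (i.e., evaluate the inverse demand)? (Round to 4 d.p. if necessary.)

p_1 = 10

Set MRS = p_1/p_2: (10/x_1)/1 = p_1/p_2.
So x_1*(p_1,p_2) = 10·p_2/p_1, independent of income; and x_2* = (m − 10·p_2)/p_2.
Set x_1* = 6.25 in the demand function and solve for p_1: p_1 = 10.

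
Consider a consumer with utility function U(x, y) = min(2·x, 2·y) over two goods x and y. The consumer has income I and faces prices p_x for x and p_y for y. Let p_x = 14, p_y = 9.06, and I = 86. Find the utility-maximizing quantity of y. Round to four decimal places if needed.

y* = 3.7294

Leontief preferences: the optimum is at the kink where x/2 = y/2, i.e. y = x.
Budget: p_x·x + p_y·x = I, so (2·p_x + 2·p_y)·x = 2·I.
Demand: x*(p_x,p_y,I) = 2·I/(2·p_x + 2·p_y), y* = 2·I/(2·p_x + 2·p_y).
Here 2·14 + 2·9.06 = 46.12, giving y* = 3.7294.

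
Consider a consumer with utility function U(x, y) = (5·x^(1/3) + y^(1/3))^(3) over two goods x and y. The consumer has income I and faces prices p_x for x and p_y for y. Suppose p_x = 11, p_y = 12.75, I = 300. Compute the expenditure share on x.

share on x = 0.9233

MU_x ∝ 5·x^(-2/3), MU_y ∝ y^(-2/3), so MRS = 5·(y/x)^(2/3) = p_x/p_y.
Hence y/x = ((1/5)·p_x/p_y)^(1/(2/3)), i.e. raised to the 1.5 power.
With the ratio pinned down, the budget gives x* = I/(p_x + p_y·(y/x)) and y* = (y/x)·x*.
Numerically y/x = 0.071675, so x* = 300/(11 + 12.75·0.071675) = 25.1808 and y* = 0.071675·25.1808 = 1.8048.
Expenditure on x: 11·25.1808 = 276.9884; share = 0.9233.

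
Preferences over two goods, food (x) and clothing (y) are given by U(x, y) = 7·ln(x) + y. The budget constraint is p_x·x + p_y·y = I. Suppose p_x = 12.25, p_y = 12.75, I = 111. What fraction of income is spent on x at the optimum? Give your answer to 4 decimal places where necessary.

share on x = 0.8041

MU_x = 7/x, MU_y = 1. Tangency: 7/x = p_x/p_y.
So x*(p_x,p_y) = 7·p_y/p_x, independent of income; and y* = (I − 7·p_y)/p_y.
At the given prices: x* = 7·12.75/12.25 = 7.2857, and y* = 1.7059.
Expenditure on x: 12.25·7.2857 = 89.25; share = 0.8041.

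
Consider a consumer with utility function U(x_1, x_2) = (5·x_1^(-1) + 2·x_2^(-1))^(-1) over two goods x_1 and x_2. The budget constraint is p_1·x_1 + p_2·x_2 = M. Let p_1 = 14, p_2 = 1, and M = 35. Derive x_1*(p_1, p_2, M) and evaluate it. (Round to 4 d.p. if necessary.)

Substitute x_2 = (x_2/x_1)·x_1 into the budget: x_1* = M/(p_1 + p_2·(x_2/x_1)).
Numerically x_2/x_1 = 2.366432, so x_1* = 35/(14 + 1·2.366432) = 2.1385.

x_1* = 2.1385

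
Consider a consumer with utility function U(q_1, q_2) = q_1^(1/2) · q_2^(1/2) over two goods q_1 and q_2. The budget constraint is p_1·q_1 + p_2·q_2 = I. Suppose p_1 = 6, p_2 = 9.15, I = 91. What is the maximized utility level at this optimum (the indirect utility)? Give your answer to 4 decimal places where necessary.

Tangency: MRS = q_2/q_1 = p_1/p_2.
Rearranging, p_2·q_2 = p_1·q_1. Substituting into the budget gives p_1·q_1·(1 + 1) = I.
Demand: q_1*(p_1,p_2,I) = 0.5·I/p_1 and q_2* = 0.5·I/p_2.
At p_1=6, p_2=9.15, I=91: q_1* = 0.5·91/6 = 7.5833, q_2* = 4.9727.
Utility at the optimum: U(7.5833, 4.9727) = 6.1408.

V = 6.1408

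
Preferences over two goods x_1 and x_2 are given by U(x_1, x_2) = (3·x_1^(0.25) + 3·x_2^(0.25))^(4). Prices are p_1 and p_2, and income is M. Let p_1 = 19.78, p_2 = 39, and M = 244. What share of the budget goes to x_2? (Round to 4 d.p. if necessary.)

MRS = MU_x_1/MU_x_2 = (x_2/x_1)^(0.75). Set equal to p_1/p_2.
Solve for the ratio: x_2/x_1 = [p_1/p_2]^(4/3).
With the ratio pinned down, the budget gives x_1* = M/(p_1 + p_2·(x_2/x_1)) and x_2* = (x_2/x_1)·x_1*.
Numerically x_2/x_1 = 0.404466, so x_1* = 244/(19.78 + 39·0.404466) = 6.8628 and x_2* = 0.404466·6.8628 = 2.7758.
Expenditure on x_2: 39·2.7758 = 108.2545; share = 0.4437.

share on x_2 = 0.4437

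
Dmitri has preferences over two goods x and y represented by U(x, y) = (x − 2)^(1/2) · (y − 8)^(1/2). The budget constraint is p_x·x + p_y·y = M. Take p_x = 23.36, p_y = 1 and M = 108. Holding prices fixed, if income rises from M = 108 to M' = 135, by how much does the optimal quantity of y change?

Let x' = x−2, y' = y−8. MRS = y'/x' = p_x/p_y.
Substituting into the budget: x* = 2 + 0.5·(M − 2·p_x − 8·p_y)/p_x, and y* = 8 + 0.5·(…)/p_y.
Discretionary income = 108 − 2·23.36 − 8·1 = 53.28; y* = 8 + 0.5·53.28/1 = 34.64.
At M' = 135: y* = 48.14. Change: 48.14 − 34.64 = 13.5.

Δy* = 13.5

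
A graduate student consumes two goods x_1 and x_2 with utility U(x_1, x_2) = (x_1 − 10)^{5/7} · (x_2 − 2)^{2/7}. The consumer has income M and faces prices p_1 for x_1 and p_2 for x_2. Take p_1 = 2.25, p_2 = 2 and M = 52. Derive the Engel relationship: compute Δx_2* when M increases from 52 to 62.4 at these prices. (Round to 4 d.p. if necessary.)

Δx_2* = 1.4857

This is Cobb-Douglas in (x_1−10, x_2−2): tangency gives 5/7·p_2·(x_2−2) = 2/7·p_1·(x_1−10).
Substituting into the budget: x_1* = 10 + 5/7·(M − 10·p_1 − 2·p_2)/p_1, and x_2* = 2 + 2/7·(…)/p_2.
Discretionary income = 52 − 10·2.25 − 2·2 = 25.5; x_2* = 2 + 2/7·25.5/2 = 5.6429.
At M' = 62.4: x_2* = 7.1286. Change: 7.1286 − 5.6429 = 1.4857.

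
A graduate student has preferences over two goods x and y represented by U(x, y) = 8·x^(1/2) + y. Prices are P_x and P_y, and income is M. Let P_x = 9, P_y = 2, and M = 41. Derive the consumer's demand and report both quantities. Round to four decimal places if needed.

Set MRS = P_x/P_y: 4·x^(−1/2) = P_x/P_y.
Solve: √x = 4·P_y/P_x, so x*(P_x,P_y) = (4·P_y/P_x)², and y* = (M − P_x·x*)/P_y.
Plugging in: x* = (4·2/9)² = 0.7901, y* = 16.9444.

x* = 0.7901, y* = 16.9444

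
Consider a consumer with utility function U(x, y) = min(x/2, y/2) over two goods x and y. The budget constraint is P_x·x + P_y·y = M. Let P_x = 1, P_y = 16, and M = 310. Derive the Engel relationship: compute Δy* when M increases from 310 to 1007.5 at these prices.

Leontief preferences: the optimum is at the kink where x/2 = y/2, i.e. y = x.
Budget: P_x·x + P_y·x = M, so (2·P_x + 2·P_y)·x = 2·M.
Demand: x*(P_x,P_y,M) = 2·M/(2·P_x + 2·P_y), y* = 2·M/(2·P_x + 2·P_y).
Here 2·1 + 2·16 = 34, giving y* = 18.2353.
At M' = 1007.5: y* = 59.2647. Change: 59.2647 − 18.2353 = 41.0294.

Δy* = 41.0294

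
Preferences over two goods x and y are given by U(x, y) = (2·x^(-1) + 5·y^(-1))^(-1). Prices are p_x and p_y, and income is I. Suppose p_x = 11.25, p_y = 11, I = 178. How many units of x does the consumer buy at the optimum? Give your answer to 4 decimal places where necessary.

x* = 6.1722

MU_x ∝ 2·x^(-2), MU_y ∝ 5·y^(-2), so MRS = (2/5)·(y/x)^(2) = p_x/p_y.
Solve for the ratio: y/x = [(5/2)·p_x/p_y]^(0.5).
Substitute y = (y/x)·x into the budget: x* = I/(p_x + p_y·(y/x)).
Numerically y/x = 1.599005, so x* = 178/(11.25 + 11·1.599005) = 6.1722.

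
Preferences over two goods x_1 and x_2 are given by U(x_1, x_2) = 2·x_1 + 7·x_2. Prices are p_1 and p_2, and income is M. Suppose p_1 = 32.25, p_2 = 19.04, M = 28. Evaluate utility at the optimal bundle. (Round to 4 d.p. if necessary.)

V = 10.2941

Linear utility — the consumer picks whichever good has higher MU/price: 2/32.25 = 0.062 vs 7/19.04 = 0.3676.
x_2 gives more utility per dollar, so spend all income on x_2: x_2* = M/p_2, x_1* = 0.
Numerically: x_1* = 0, x_2* = 1.4706.
Utility at the optimum: U(0, 1.4706) = 10.2941.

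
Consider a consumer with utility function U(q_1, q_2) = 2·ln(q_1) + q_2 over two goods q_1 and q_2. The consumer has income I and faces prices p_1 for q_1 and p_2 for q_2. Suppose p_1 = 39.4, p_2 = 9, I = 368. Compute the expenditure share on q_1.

share on q_1 = 0.0489

Set MRS = p_1/p_2: (2/q_1)/1 = p_1/p_2.
So q_1*(p_1,p_2) = 2·p_2/p_1, independent of income; and q_2* = (I − 2·p_2)/p_2.
At the given prices: q_1* = 2·9/39.4 = 0.4569, and q_2* = 38.8889.
Expenditure on q_1: 39.4·0.4569 = 18; share = 0.0489.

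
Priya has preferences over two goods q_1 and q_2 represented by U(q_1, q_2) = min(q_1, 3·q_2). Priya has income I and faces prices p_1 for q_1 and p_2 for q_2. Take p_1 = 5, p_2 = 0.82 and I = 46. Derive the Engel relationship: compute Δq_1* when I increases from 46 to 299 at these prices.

With perfect complements, no substitution: consume in ratio q_1:q_2 = 3:1.
Budget: p_1·q_1 + p_2·(1/3)·q_1 = I, so (3·p_1 + p_2)·q_1 = 3·I.
Demand: q_1*(p_1,p_2,I) = 3·I/(3·p_1 + p_2), q_2* = I/(3·p_1 + p_2).
Here 3·5 + 0.82 = 15.82, giving q_1* = 8.7231.
At I' = 299: q_1* = 56.7004. Change: 56.7004 − 8.7231 = 47.9772.

Δq_1* = 47.9772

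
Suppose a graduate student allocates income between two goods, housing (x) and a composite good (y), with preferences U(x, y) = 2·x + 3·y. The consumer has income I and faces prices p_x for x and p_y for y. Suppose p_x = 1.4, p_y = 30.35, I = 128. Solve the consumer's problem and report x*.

x* = 91.4286

Perfect substitutes: compare marginal utility per dollar. 2/p_x vs 3/p_y → 1.4286 vs 0.0988.
x gives more utility per dollar, so spend all income on x: x* = I/p_x, y* = 0.
Numerically: x* = 91.4286, y* = 0.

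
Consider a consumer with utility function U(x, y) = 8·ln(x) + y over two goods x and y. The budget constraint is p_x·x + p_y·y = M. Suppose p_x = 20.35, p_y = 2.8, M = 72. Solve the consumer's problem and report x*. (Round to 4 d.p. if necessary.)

Set MRS = p_x/p_y: (8/x)/1 = p_x/p_y.
So x*(p_x,p_y) = 8·p_y/p_x, independent of income; and y* = (M − 8·p_y)/p_y.
At the given prices: x* = 8·2.8/20.35 = 1.1007.

x* = 1.1007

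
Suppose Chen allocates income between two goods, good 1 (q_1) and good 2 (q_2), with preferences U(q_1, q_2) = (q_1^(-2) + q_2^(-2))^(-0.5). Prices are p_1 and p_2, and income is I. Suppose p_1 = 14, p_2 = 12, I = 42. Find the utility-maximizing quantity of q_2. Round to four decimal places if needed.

Substitute q_2 = (q_2/q_1)·q_1 into the budget: q_1* = I/(p_1 + p_2·(q_2/q_1)).
Numerically q_2/q_1 = 1.052727, so q_1* = 42/(14 + 12·1.052727) = 1.577 and q_2* = 1.052727·1.577 = 1.6602.

q_2* = 1.6602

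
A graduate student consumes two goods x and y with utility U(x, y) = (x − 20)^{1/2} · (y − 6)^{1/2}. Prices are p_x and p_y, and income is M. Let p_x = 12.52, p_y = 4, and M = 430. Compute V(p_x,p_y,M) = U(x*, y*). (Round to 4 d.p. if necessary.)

Substituting into the budget: x* = 20 + 0.5·(M − 20·p_x − 6·p_y)/p_x, and y* = 6 + 0.5·(…)/p_y.
Discretionary income = 430 − 20·12.52 − 6·4 = 155.6; x* = 20 + 0.5·155.6/12.52 = 26.2141; y* = 6 + 0.5·155.6/4 = 25.45.
Utility at the optimum: U(26.2141, 25.45) = 10.9938.

V = 10.9938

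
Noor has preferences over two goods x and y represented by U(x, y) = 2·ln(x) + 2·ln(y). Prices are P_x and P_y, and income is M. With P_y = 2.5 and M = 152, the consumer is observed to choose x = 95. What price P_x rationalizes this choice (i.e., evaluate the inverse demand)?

P_x = 0.8

MU_x/MU_y = (2·y)/(2·x); tangency sets this equal to P_x/P_y.
Rearranging, P_y·y = P_x·x. Substituting into the budget gives P_x·x·(1 + 1) = M.
Demand: x*(P_x,P_y,M) = 0.5·M/P_x and y* = 0.5·M/P_y.
Set x* = 95 in the demand function and solve for P_x: P_x = 0.8.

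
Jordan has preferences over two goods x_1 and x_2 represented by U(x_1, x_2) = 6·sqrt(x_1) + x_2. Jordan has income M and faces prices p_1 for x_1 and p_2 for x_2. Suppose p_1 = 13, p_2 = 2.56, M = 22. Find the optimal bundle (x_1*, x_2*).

x_1* = 0.349, x_2* = 6.8214

Solve: √x_1 = 3·p_2/p_1, so x_1*(p_1,p_2) = (3·p_2/p_1)², and x_2* = (M − p_1·x_1*)/p_2.
Plugging in: x_1* = (3·2.56/13)² = 0.349, x_2* = 6.8214.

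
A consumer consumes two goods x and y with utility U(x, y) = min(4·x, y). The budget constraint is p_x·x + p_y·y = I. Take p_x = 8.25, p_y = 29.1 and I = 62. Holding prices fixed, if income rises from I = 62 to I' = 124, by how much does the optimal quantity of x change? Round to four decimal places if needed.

Leontief preferences: the optimum is at the kink where x/1 = y/4, i.e. y = 4·x.
Budget: p_x·x + p_y·4·x = I, so (p_x + 4·p_y)·x = I.
Demand: x*(p_x,p_y,I) = I/(p_x + 4·p_y), y* = 4·I/(p_x + 4·p_y).
Here 8.25 + 4·29.1 = 124.65, giving x* = 0.4974.
At I' = 124: x* = 0.9948. Change: 0.9948 − 0.4974 = 0.4974.

Δx* = 0.4974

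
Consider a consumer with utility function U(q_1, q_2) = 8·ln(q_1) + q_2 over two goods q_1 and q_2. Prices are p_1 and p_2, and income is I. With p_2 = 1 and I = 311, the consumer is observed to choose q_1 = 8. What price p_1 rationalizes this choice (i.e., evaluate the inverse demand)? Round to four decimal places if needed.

p_1 = 1

Set MRS = p_1/p_2: (8/q_1)/1 = p_1/p_2.
So q_1*(p_1,p_2) = 8·p_2/p_1, independent of income; and q_2* = (I − 8·p_2)/p_2.
Set q_1* = 8 in the demand function and solve for p_1: p_1 = 1.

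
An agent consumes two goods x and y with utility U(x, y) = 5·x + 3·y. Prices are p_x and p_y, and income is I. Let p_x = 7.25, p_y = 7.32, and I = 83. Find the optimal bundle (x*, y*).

x* = 11.4483, y* = 0

Perfect substitutes: compare marginal utility per dollar. 5/p_x vs 3/p_y → 0.6897 vs 0.4098.
x gives more utility per dollar, so spend all income on x: x* = I/p_x, y* = 0.
Numerically: x* = 11.4483, y* = 0.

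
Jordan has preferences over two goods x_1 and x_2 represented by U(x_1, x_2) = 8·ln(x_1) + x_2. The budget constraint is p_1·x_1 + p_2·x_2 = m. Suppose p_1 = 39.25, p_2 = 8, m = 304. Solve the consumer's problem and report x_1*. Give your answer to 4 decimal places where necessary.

MU_x_1 = 8/x_1, MU_x_2 = 1. Tangency: 8/x_1 = p_1/p_2.
So x_1*(p_1,p_2) = 8·p_2/p_1, independent of income; and x_2* = (m − 8·p_2)/p_2.
At the given prices: x_1* = 8·8/39.25 = 1.6306.

x_1* = 1.6306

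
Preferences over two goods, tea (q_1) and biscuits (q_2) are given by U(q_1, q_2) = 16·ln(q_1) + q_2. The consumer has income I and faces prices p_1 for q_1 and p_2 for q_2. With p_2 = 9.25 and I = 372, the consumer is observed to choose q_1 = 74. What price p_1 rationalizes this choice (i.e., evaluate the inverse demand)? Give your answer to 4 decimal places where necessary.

p_1 = 2

MU_q_1 = 16/q_1, MU_q_2 = 1. Tangency: 16/q_1 = p_1/p_2.
So q_1*(p_1,p_2) = 16·p_2/p_1, independent of income; and q_2* = (I − 16·p_2)/p_2.
Set q_1* = 74 in the demand function and solve for p_1: p_1 = 2.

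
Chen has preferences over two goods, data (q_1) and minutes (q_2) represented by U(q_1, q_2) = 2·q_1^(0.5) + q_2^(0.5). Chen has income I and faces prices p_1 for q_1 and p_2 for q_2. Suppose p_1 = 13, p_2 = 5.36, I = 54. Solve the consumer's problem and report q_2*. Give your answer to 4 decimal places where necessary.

q_2* = 3.8028

From the CES first-order condition, 2·(q_2/q_1)^(0.5) = p_1/p_2.
Solve for the ratio: q_2/q_1 = [(1/2)·p_1/p_2]^(2).
Substitute q_2 = (q_2/q_1)·q_1 into the budget: q_1* = I/(p_1 + p_2·(q_2/q_1)).
Numerically q_2/q_1 = 1.470609, so q_1* = 54/(13 + 5.36·1.470609) = 2.5859 and q_2* = 1.470609·2.5859 = 3.8028.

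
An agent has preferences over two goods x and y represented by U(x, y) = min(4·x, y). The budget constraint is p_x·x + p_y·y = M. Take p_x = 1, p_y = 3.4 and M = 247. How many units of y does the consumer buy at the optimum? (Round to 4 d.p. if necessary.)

y* = 67.6712

Leontief preferences: the optimum is at the kink where x/1 = y/4, i.e. y = 4·x.
Budget: p_x·x + p_y·4·x = M, so (p_x + 4·p_y)·x = M.
Demand: x*(p_x,p_y,M) = M/(p_x + 4·p_y), y* = 4·M/(p_x + 4·p_y).
Here 1 + 4·3.4 = 14.6, giving y* = 67.6712.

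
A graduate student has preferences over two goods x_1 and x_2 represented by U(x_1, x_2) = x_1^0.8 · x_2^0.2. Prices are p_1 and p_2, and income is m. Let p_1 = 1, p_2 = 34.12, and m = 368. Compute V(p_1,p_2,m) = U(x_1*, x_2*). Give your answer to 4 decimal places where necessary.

V = 110.1347

MU_x_1/MU_x_2 = (0.8·x_2)/(0.2·x_1); tangency sets this equal to p_1/p_2.
Rearranging, p_2·x_2 = (1/4)·p_1·x_1. Substituting into the budget gives p_1·x_1·(1 + (1/4)) = m.
Demand: x_1*(p_1,p_2,m) = 0.8·m/p_1 and x_2* = 0.2·m/p_2.
At p_1=1, p_2=34.12, m=368: x_1* = 0.8·368/1 = 294.4, x_2* = 2.1571.
Utility at the optimum: U(294.4, 2.1571) = 110.1347.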